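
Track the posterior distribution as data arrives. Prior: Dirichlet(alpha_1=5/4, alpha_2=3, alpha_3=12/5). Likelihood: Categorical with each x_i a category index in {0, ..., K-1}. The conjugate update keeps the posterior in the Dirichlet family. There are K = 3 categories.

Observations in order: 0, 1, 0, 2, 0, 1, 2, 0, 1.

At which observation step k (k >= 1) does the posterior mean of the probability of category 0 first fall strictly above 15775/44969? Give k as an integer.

obs 1: x=0 → posterior Dirichlet(9/4, 3, 12/5)
obs 2: x=1 → posterior Dirichlet(9/4, 4, 12/5)
obs 3: x=0 → posterior Dirichlet(13/4, 4, 12/5)
obs 4: x=2 → posterior Dirichlet(13/4, 4, 17/5)
obs 5: x=0 → posterior Dirichlet(17/4, 4, 17/5)
obs 6: x=1 → posterior Dirichlet(17/4, 5, 17/5)
obs 7: x=2 → posterior Dirichlet(17/4, 5, 22/5)
obs 8: x=0 → posterior Dirichlet(21/4, 5, 22/5)
obs 9: x=1 → posterior Dirichlet(21/4, 6, 22/5)

k = 5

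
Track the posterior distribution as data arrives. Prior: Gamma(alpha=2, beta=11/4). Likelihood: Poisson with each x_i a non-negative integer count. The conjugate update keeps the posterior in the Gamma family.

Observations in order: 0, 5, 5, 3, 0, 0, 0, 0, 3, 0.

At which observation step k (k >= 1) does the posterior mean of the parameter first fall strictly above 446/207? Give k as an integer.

obs 1: x=0 → posterior Gamma(2, 15/4)
obs 2: x=5 → posterior Gamma(7, 19/4)
obs 3: x=5 → posterior Gamma(12, 23/4)
obs 4: x=3 → posterior Gamma(15, 27/4)
obs 5: x=0 → posterior Gamma(15, 31/4)
obs 6: x=0 → posterior Gamma(15, 35/4)
obs 7: x=0 → posterior Gamma(15, 39/4)
obs 8: x=0 → posterior Gamma(15, 43/4)
obs 9: x=3 → posterior Gamma(18, 47/4)
obs 10: x=0 → posterior Gamma(18, 51/4)

k = 4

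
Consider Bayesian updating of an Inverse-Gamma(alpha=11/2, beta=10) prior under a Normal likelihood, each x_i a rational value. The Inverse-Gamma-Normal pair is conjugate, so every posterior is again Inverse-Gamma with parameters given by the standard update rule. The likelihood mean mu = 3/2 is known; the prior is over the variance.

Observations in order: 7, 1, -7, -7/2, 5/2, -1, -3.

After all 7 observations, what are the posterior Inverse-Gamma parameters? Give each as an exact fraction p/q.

alpha=9, beta=701/8

obs 1: x=7 → posterior Inverse-Gamma(6, 201/8)
obs 2: x=1 → posterior Inverse-Gamma(13/2, 101/4)
obs 3: x=-7 → posterior Inverse-Gamma(7, 491/8)
obs 4: x=-7/2 → posterior Inverse-Gamma(15/2, 591/8)
obs 5: x=5/2 → posterior Inverse-Gamma(8, 595/8)
obs 6: x=-1 → posterior Inverse-Gamma(17/2, 155/2)
obs 7: x=-3 → posterior Inverse-Gamma(9, 701/8)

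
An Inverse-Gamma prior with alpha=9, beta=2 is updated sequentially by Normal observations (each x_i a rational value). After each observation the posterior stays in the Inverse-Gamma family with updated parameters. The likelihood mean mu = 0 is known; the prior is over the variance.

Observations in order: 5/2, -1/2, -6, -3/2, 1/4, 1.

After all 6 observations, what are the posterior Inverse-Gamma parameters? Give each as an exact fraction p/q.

obs 1: x=5/2 → posterior Inverse-Gamma(19/2, 41/8)
obs 2: x=-1/2 → posterior Inverse-Gamma(10, 21/4)
obs 3: x=-6 → posterior Inverse-Gamma(21/2, 93/4)
obs 4: x=-3/2 → posterior Inverse-Gamma(11, 195/8)
obs 5: x=1/4 → posterior Inverse-Gamma(23/2, 781/32)
obs 6: x=1 → posterior Inverse-Gamma(12, 797/32)

alpha=12, beta=797/32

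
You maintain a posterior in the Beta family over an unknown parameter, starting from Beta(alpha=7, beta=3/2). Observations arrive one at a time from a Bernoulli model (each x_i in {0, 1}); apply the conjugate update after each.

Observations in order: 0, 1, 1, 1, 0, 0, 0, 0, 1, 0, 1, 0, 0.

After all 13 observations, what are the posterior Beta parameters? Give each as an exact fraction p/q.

alpha=12, beta=19/2

obs 1: x=0 → posterior Beta(7, 5/2)
obs 2: x=1 → posterior Beta(8, 5/2)
obs 3: x=1 → posterior Beta(9, 5/2)
obs 4: x=1 → posterior Beta(10, 5/2)
obs 5: x=0 → posterior Beta(10, 7/2)
obs 6: x=0 → posterior Beta(10, 9/2)
obs 7: x=0 → posterior Beta(10, 11/2)
obs 8: x=0 → posterior Beta(10, 13/2)
obs 9: x=1 → posterior Beta(11, 13/2)
obs 10: x=0 → posterior Beta(11, 15/2)
obs 11: x=1 → posterior Beta(12, 15/2)
obs 12: x=0 → posterior Beta(12, 17/2)
obs 13: x=0 → posterior Beta(12, 19/2)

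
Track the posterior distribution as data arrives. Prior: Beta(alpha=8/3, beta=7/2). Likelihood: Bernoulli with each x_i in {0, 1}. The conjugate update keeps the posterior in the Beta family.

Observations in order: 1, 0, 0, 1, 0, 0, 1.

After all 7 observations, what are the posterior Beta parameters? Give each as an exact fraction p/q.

obs 1: x=1 → posterior Beta(11/3, 7/2)
obs 2: x=0 → posterior Beta(11/3, 9/2)
obs 3: x=0 → posterior Beta(11/3, 11/2)
obs 4: x=1 → posterior Beta(14/3, 11/2)
obs 5: x=0 → posterior Beta(14/3, 13/2)
obs 6: x=0 → posterior Beta(14/3, 15/2)
obs 7: x=1 → posterior Beta(17/3, 15/2)

alpha=17/3, beta=15/2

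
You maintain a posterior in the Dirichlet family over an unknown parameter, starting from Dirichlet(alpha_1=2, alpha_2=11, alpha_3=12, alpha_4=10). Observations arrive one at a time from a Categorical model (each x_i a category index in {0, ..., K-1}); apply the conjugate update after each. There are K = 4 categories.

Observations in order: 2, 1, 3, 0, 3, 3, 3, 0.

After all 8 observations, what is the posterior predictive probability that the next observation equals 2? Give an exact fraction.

13/43

obs 1: x=2 → posterior Dirichlet(2, 11, 13, 10)
obs 2: x=1 → posterior Dirichlet(2, 12, 13, 10)
obs 3: x=3 → posterior Dirichlet(2, 12, 13, 11)
obs 4: x=0 → posterior Dirichlet(3, 12, 13, 11)
obs 5: x=3 → posterior Dirichlet(3, 12, 13, 12)
obs 6: x=3 → posterior Dirichlet(3, 12, 13, 13)
obs 7: x=3 → posterior Dirichlet(3, 12, 13, 14)
obs 8: x=0 → posterior Dirichlet(4, 12, 13, 14)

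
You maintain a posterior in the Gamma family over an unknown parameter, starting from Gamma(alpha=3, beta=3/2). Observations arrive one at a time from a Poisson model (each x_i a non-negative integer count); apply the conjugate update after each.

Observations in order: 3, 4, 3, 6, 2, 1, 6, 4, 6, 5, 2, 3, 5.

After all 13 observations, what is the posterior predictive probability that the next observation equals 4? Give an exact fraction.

obs 1: x=3 → posterior Gamma(6, 5/2)
obs 2: x=4 → posterior Gamma(10, 7/2)
obs 3: x=3 → posterior Gamma(13, 9/2)
obs 4: x=6 → posterior Gamma(19, 11/2)
obs 5: x=2 → posterior Gamma(21, 13/2)
obs 6: x=1 → posterior Gamma(22, 15/2)
obs 7: x=6 → posterior Gamma(28, 17/2)
obs 8: x=4 → posterior Gamma(32, 19/2)
obs 9: x=6 → posterior Gamma(38, 21/2)
obs 10: x=5 → posterior Gamma(43, 23/2)
obs 11: x=2 → posterior Gamma(45, 25/2)
obs 12: x=3 → posterior Gamma(48, 27/2)
obs 13: x=5 → posterior Gamma(53, 29/2)

1888960930669949160144301724233453901877706466830769075717248316018260527364522332960/10176924404951838702088236836656303328569556245187039419356667734267687831808953358111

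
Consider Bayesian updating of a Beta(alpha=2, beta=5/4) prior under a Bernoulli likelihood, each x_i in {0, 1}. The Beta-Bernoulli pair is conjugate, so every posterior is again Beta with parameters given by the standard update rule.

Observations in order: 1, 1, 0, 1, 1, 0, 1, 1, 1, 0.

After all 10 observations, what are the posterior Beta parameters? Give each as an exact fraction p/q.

alpha=9, beta=17/4

obs 1: x=1 → posterior Beta(3, 5/4)
obs 2: x=1 → posterior Beta(4, 5/4)
obs 3: x=0 → posterior Beta(4, 9/4)
obs 4: x=1 → posterior Beta(5, 9/4)
obs 5: x=1 → posterior Beta(6, 9/4)
obs 6: x=0 → posterior Beta(6, 13/4)
obs 7: x=1 → posterior Beta(7, 13/4)
obs 8: x=1 → posterior Beta(8, 13/4)
obs 9: x=1 → posterior Beta(9, 13/4)
obs 10: x=0 → posterior Beta(9, 17/4)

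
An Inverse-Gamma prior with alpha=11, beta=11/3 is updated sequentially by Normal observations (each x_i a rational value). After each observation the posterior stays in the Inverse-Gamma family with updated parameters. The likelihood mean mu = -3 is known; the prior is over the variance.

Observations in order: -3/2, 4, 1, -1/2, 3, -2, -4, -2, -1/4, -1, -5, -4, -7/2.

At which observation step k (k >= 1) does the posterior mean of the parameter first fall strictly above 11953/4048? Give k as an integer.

k = 3

obs 1: x=-3/2 → posterior Inverse-Gamma(23/2, 115/24)
obs 2: x=4 → posterior Inverse-Gamma(12, 703/24)
obs 3: x=1 → posterior Inverse-Gamma(25/2, 895/24)
obs 4: x=-1/2 → posterior Inverse-Gamma(13, 485/12)
obs 5: x=3 → posterior Inverse-Gamma(27/2, 701/12)
obs 6: x=-2 → posterior Inverse-Gamma(14, 707/12)
obs 7: x=-4 → posterior Inverse-Gamma(29/2, 713/12)
obs 8: x=-2 → posterior Inverse-Gamma(15, 719/12)
obs 9: x=-1/4 → posterior Inverse-Gamma(31/2, 6115/96)
obs 10: x=-1 → posterior Inverse-Gamma(16, 6307/96)
obs 11: x=-5 → posterior Inverse-Gamma(33/2, 6499/96)
obs 12: x=-4 → posterior Inverse-Gamma(17, 6547/96)
obs 13: x=-7/2 → posterior Inverse-Gamma(35/2, 6559/96)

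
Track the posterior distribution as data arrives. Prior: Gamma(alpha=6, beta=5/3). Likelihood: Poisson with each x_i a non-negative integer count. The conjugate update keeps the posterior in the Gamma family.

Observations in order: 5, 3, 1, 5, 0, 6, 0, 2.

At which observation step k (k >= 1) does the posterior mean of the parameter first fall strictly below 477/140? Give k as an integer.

obs 1: x=5 → posterior Gamma(11, 8/3)
obs 2: x=3 → posterior Gamma(14, 11/3)
obs 3: x=1 → posterior Gamma(15, 14/3)
obs 4: x=5 → posterior Gamma(20, 17/3)
obs 5: x=0 → posterior Gamma(20, 20/3)
obs 6: x=6 → posterior Gamma(26, 23/3)
obs 7: x=0 → posterior Gamma(26, 26/3)
obs 8: x=2 → posterior Gamma(28, 29/3)

k = 3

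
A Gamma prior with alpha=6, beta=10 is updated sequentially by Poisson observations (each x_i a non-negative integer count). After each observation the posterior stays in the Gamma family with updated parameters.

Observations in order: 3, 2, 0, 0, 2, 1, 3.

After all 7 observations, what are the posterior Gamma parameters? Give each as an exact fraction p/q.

obs 1: x=3 → posterior Gamma(9, 11)
obs 2: x=2 → posterior Gamma(11, 12)
obs 3: x=0 → posterior Gamma(11, 13)
obs 4: x=0 → posterior Gamma(11, 14)
obs 5: x=2 → posterior Gamma(13, 15)
obs 6: x=1 → posterior Gamma(14, 16)
obs 7: x=3 → posterior Gamma(17, 17)

alpha=17, beta=17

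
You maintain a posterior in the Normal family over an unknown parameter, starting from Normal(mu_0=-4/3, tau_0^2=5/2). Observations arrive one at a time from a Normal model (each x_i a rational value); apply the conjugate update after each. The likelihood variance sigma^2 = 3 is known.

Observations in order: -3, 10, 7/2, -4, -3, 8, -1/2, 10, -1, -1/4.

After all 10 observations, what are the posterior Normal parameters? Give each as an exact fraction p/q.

obs 1: x=-3 → posterior Normal(-23/11, 15/11)
obs 2: x=10 → posterior Normal(27/16, 15/16)
obs 3: x=7/2 → posterior Normal(89/42, 5/7)
obs 4: x=-4 → posterior Normal(49/52, 15/26)
obs 5: x=-3 → posterior Normal(19/62, 15/31)
obs 6: x=8 → posterior Normal(11/8, 5/12)
obs 7: x=-1/2 → posterior Normal(47/41, 15/41)
obs 8: x=10 → posterior Normal(97/46, 15/46)
obs 9: x=-1 → posterior Normal(92/51, 5/17)
obs 10: x=-1/4 → posterior Normal(363/224, 15/56)

mu_0=363/224, tau_0^2=15/56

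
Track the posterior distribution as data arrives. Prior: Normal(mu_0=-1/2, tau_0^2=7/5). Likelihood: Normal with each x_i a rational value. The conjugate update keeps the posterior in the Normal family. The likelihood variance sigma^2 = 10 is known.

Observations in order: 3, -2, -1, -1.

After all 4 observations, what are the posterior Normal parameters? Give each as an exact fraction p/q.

mu_0=-16/39, tau_0^2=35/39

obs 1: x=3 → posterior Normal(-4/57, 70/57)
obs 2: x=-2 → posterior Normal(-9/32, 35/32)
obs 3: x=-1 → posterior Normal(-25/71, 70/71)
obs 4: x=-1 → posterior Normal(-16/39, 35/39)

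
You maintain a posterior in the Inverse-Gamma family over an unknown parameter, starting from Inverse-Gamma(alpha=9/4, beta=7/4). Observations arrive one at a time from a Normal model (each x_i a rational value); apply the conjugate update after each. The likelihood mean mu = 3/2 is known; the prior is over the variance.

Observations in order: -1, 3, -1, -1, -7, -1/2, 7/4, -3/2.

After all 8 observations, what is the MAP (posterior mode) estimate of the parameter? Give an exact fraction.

obs 1: x=-1 → posterior Inverse-Gamma(11/4, 39/8)
obs 2: x=3 → posterior Inverse-Gamma(13/4, 6)
obs 3: x=-1 → posterior Inverse-Gamma(15/4, 73/8)
obs 4: x=-1 → posterior Inverse-Gamma(17/4, 49/4)
obs 5: x=-7 → posterior Inverse-Gamma(19/4, 387/8)
obs 6: x=-1/2 → posterior Inverse-Gamma(21/4, 403/8)
obs 7: x=7/4 → posterior Inverse-Gamma(23/4, 1613/32)
obs 8: x=-3/2 → posterior Inverse-Gamma(25/4, 1757/32)

1757/232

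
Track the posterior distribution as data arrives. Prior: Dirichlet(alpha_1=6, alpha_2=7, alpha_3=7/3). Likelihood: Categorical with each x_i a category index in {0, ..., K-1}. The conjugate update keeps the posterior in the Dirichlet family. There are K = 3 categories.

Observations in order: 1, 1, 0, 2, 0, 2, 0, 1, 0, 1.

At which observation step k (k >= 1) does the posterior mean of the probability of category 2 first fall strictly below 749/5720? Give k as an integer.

k = 3

obs 1: x=1 → posterior Dirichlet(6, 8, 7/3)
obs 2: x=1 → posterior Dirichlet(6, 9, 7/3)
obs 3: x=0 → posterior Dirichlet(7, 9, 7/3)
obs 4: x=2 → posterior Dirichlet(7, 9, 10/3)
obs 5: x=0 → posterior Dirichlet(8, 9, 10/3)
obs 6: x=2 → posterior Dirichlet(8, 9, 13/3)
obs 7: x=0 → posterior Dirichlet(9, 9, 13/3)
obs 8: x=1 → posterior Dirichlet(9, 10, 13/3)
obs 9: x=0 → posterior Dirichlet(10, 10, 13/3)
obs 10: x=1 → posterior Dirichlet(10, 11, 13/3)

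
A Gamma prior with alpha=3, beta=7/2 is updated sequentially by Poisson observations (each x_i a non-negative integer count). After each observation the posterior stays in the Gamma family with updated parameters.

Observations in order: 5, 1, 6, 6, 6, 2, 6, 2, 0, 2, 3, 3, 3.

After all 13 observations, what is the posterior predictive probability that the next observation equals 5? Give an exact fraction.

2626954819607096783300263149941167397742188606553266916810590754175861571268096/27953762190628694886611521361857824896099395939330634064390324056148529052734375

obs 1: x=5 → posterior Gamma(8, 9/2)
obs 2: x=1 → posterior Gamma(9, 11/2)
obs 3: x=6 → posterior Gamma(15, 13/2)
obs 4: x=6 → posterior Gamma(21, 15/2)
obs 5: x=6 → posterior Gamma(27, 17/2)
obs 6: x=2 → posterior Gamma(29, 19/2)
obs 7: x=6 → posterior Gamma(35, 21/2)
obs 8: x=2 → posterior Gamma(37, 23/2)
obs 9: x=0 → posterior Gamma(37, 25/2)
obs 10: x=2 → posterior Gamma(39, 27/2)
obs 11: x=3 → posterior Gamma(42, 29/2)
obs 12: x=3 → posterior Gamma(45, 31/2)
obs 13: x=3 → posterior Gamma(48, 33/2)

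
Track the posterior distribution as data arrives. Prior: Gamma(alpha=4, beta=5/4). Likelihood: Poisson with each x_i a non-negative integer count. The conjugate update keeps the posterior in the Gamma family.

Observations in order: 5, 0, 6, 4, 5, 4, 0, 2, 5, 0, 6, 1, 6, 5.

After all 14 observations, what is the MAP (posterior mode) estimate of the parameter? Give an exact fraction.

208/61

obs 1: x=5 → posterior Gamma(9, 9/4)
obs 2: x=0 → posterior Gamma(9, 13/4)
obs 3: x=6 → posterior Gamma(15, 17/4)
obs 4: x=4 → posterior Gamma(19, 21/4)
obs 5: x=5 → posterior Gamma(24, 25/4)
obs 6: x=4 → posterior Gamma(28, 29/4)
obs 7: x=0 → posterior Gamma(28, 33/4)
obs 8: x=2 → posterior Gamma(30, 37/4)
obs 9: x=5 → posterior Gamma(35, 41/4)
obs 10: x=0 → posterior Gamma(35, 45/4)
obs 11: x=6 → posterior Gamma(41, 49/4)
obs 12: x=1 → posterior Gamma(42, 53/4)
obs 13: x=6 → posterior Gamma(48, 57/4)
obs 14: x=5 → posterior Gamma(53, 61/4)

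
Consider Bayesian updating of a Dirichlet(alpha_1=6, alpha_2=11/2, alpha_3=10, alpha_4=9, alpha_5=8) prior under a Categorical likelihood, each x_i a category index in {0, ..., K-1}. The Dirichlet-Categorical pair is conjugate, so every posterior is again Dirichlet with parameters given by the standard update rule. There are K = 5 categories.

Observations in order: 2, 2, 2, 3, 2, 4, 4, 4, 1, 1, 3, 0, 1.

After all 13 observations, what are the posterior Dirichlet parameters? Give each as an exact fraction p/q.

alpha_1=7, alpha_2=17/2, alpha_3=14, alpha_4=11, alpha_5=11

obs 1: x=2 → posterior Dirichlet(6, 11/2, 11, 9, 8)
obs 2: x=2 → posterior Dirichlet(6, 11/2, 12, 9, 8)
obs 3: x=2 → posterior Dirichlet(6, 11/2, 13, 9, 8)
obs 4: x=3 → posterior Dirichlet(6, 11/2, 13, 10, 8)
obs 5: x=2 → posterior Dirichlet(6, 11/2, 14, 10, 8)
obs 6: x=4 → posterior Dirichlet(6, 11/2, 14, 10, 9)
obs 7: x=4 → posterior Dirichlet(6, 11/2, 14, 10, 10)
obs 8: x=4 → posterior Dirichlet(6, 11/2, 14, 10, 11)
obs 9: x=1 → posterior Dirichlet(6, 13/2, 14, 10, 11)
obs 10: x=1 → posterior Dirichlet(6, 15/2, 14, 10, 11)
obs 11: x=3 → posterior Dirichlet(6, 15/2, 14, 11, 11)
obs 12: x=0 → posterior Dirichlet(7, 15/2, 14, 11, 11)
obs 13: x=1 → posterior Dirichlet(7, 17/2, 14, 11, 11)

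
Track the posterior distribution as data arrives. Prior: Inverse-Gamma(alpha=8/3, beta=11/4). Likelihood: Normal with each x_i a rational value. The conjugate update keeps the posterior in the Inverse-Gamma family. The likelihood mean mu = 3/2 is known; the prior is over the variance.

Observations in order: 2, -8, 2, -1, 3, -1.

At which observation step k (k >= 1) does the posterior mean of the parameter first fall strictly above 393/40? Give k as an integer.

obs 1: x=2 → posterior Inverse-Gamma(19/6, 23/8)
obs 2: x=-8 → posterior Inverse-Gamma(11/3, 48)
obs 3: x=2 → posterior Inverse-Gamma(25/6, 385/8)
obs 4: x=-1 → posterior Inverse-Gamma(14/3, 205/4)
obs 5: x=3 → posterior Inverse-Gamma(31/6, 419/8)
obs 6: x=-1 → posterior Inverse-Gamma(17/3, 111/2)

k = 2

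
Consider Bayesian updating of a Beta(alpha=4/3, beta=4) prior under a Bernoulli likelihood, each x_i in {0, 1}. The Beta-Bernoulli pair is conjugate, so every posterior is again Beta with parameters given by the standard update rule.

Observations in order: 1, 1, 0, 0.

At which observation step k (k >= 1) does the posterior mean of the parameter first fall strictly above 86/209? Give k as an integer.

k = 2

obs 1: x=1 → posterior Beta(7/3, 4)
obs 2: x=1 → posterior Beta(10/3, 4)
obs 3: x=0 → posterior Beta(10/3, 5)
obs 4: x=0 → posterior Beta(10/3, 6)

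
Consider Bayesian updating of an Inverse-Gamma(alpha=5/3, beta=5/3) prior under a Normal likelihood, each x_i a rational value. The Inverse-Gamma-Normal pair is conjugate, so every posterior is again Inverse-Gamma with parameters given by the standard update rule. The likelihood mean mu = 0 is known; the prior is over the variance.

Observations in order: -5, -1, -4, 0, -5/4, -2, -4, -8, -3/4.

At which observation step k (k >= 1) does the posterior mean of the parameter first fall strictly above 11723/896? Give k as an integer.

obs 1: x=-5 → posterior Inverse-Gamma(13/6, 85/6)
obs 2: x=-1 → posterior Inverse-Gamma(8/3, 44/3)
obs 3: x=-4 → posterior Inverse-Gamma(19/6, 68/3)
obs 4: x=0 → posterior Inverse-Gamma(11/3, 68/3)
obs 5: x=-5/4 → posterior Inverse-Gamma(25/6, 2251/96)
obs 6: x=-2 → posterior Inverse-Gamma(14/3, 2443/96)
obs 7: x=-4 → posterior Inverse-Gamma(31/6, 3211/96)
obs 8: x=-8 → posterior Inverse-Gamma(17/3, 6283/96)
obs 9: x=-3/4 → posterior Inverse-Gamma(37/6, 3155/48)

k = 8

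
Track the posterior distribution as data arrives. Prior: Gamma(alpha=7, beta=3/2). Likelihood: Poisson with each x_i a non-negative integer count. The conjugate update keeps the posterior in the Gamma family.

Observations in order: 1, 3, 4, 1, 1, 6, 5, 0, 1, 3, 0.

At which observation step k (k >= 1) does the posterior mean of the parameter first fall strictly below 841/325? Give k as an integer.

k = 11

obs 1: x=1 → posterior Gamma(8, 5/2)
obs 2: x=3 → posterior Gamma(11, 7/2)
obs 3: x=4 → posterior Gamma(15, 9/2)
obs 4: x=1 → posterior Gamma(16, 11/2)
obs 5: x=1 → posterior Gamma(17, 13/2)
obs 6: x=6 → posterior Gamma(23, 15/2)
obs 7: x=5 → posterior Gamma(28, 17/2)
obs 8: x=0 → posterior Gamma(28, 19/2)
obs 9: x=1 → posterior Gamma(29, 21/2)
obs 10: x=3 → posterior Gamma(32, 23/2)
obs 11: x=0 → posterior Gamma(32, 25/2)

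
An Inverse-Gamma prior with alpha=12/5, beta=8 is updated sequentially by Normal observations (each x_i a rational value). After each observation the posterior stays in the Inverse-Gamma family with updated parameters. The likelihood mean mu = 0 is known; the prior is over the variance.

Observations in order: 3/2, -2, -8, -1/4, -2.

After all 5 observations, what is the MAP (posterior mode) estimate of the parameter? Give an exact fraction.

obs 1: x=3/2 → posterior Inverse-Gamma(29/10, 73/8)
obs 2: x=-2 → posterior Inverse-Gamma(17/5, 89/8)
obs 3: x=-8 → posterior Inverse-Gamma(39/10, 345/8)
obs 4: x=-1/4 → posterior Inverse-Gamma(22/5, 1381/32)
obs 5: x=-2 → posterior Inverse-Gamma(49/10, 1445/32)

7225/944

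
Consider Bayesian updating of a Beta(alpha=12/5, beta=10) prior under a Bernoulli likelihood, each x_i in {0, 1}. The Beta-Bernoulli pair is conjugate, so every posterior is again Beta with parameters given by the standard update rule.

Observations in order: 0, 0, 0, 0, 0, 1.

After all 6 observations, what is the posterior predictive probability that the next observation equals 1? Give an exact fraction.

obs 1: x=0 → posterior Beta(12/5, 11)
obs 2: x=0 → posterior Beta(12/5, 12)
obs 3: x=0 → posterior Beta(12/5, 13)
obs 4: x=0 → posterior Beta(12/5, 14)
obs 5: x=0 → posterior Beta(12/5, 15)
obs 6: x=1 → posterior Beta(17/5, 15)

17/92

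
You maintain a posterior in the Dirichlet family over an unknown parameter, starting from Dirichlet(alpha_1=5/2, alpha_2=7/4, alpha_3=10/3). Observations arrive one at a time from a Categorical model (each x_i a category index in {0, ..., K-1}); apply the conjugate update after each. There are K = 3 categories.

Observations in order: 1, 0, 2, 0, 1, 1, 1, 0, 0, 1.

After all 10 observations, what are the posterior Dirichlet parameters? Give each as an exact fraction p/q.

alpha_1=13/2, alpha_2=27/4, alpha_3=13/3

obs 1: x=1 → posterior Dirichlet(5/2, 11/4, 10/3)
obs 2: x=0 → posterior Dirichlet(7/2, 11/4, 10/3)
obs 3: x=2 → posterior Dirichlet(7/2, 11/4, 13/3)
obs 4: x=0 → posterior Dirichlet(9/2, 11/4, 13/3)
obs 5: x=1 → posterior Dirichlet(9/2, 15/4, 13/3)
obs 6: x=1 → posterior Dirichlet(9/2, 19/4, 13/3)
obs 7: x=1 → posterior Dirichlet(9/2, 23/4, 13/3)
obs 8: x=0 → posterior Dirichlet(11/2, 23/4, 13/3)
obs 9: x=0 → posterior Dirichlet(13/2, 23/4, 13/3)
obs 10: x=1 → posterior Dirichlet(13/2, 27/4, 13/3)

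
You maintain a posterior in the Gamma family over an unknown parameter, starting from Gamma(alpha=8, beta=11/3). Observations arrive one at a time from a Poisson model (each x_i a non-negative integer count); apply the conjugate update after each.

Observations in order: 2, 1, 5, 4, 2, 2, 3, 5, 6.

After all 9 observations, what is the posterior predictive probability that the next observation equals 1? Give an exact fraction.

obs 1: x=2 → posterior Gamma(10, 14/3)
obs 2: x=1 → posterior Gamma(11, 17/3)
obs 3: x=5 → posterior Gamma(16, 20/3)
obs 4: x=4 → posterior Gamma(20, 23/3)
obs 5: x=2 → posterior Gamma(22, 26/3)
obs 6: x=2 → posterior Gamma(24, 29/3)
obs 7: x=3 → posterior Gamma(27, 32/3)
obs 8: x=5 → posterior Gamma(32, 35/3)
obs 9: x=6 → posterior Gamma(38, 38/3)

122653945425719313954888934825598110819165560046667431365574656/791717805254439023624865699561776475898803884688668051353443161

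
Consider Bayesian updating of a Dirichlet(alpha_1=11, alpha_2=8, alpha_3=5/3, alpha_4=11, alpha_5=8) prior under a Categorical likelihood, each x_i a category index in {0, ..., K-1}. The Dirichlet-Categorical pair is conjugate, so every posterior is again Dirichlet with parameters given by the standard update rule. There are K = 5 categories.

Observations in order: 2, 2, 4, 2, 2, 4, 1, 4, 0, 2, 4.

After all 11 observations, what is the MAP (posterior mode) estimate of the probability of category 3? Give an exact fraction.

30/137

obs 1: x=2 → posterior Dirichlet(11, 8, 8/3, 11, 8)
obs 2: x=2 → posterior Dirichlet(11, 8, 11/3, 11, 8)
obs 3: x=4 → posterior Dirichlet(11, 8, 11/3, 11, 9)
obs 4: x=2 → posterior Dirichlet(11, 8, 14/3, 11, 9)
obs 5: x=2 → posterior Dirichlet(11, 8, 17/3, 11, 9)
obs 6: x=4 → posterior Dirichlet(11, 8, 17/3, 11, 10)
obs 7: x=1 → posterior Dirichlet(11, 9, 17/3, 11, 10)
obs 8: x=4 → posterior Dirichlet(11, 9, 17/3, 11, 11)
obs 9: x=0 → posterior Dirichlet(12, 9, 17/3, 11, 11)
obs 10: x=2 → posterior Dirichlet(12, 9, 20/3, 11, 11)
obs 11: x=4 → posterior Dirichlet(12, 9, 20/3, 11, 12)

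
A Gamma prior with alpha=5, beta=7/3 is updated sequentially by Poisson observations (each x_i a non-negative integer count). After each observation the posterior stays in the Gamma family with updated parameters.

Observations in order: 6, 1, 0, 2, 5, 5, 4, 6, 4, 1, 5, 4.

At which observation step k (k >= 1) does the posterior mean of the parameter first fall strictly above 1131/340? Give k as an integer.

obs 1: x=6 → posterior Gamma(11, 10/3)
obs 2: x=1 → posterior Gamma(12, 13/3)
obs 3: x=0 → posterior Gamma(12, 16/3)
obs 4: x=2 → posterior Gamma(14, 19/3)
obs 5: x=5 → posterior Gamma(19, 22/3)
obs 6: x=5 → posterior Gamma(24, 25/3)
obs 7: x=4 → posterior Gamma(28, 28/3)
obs 8: x=6 → posterior Gamma(34, 31/3)
obs 9: x=4 → posterior Gamma(38, 34/3)
obs 10: x=1 → posterior Gamma(39, 37/3)
obs 11: x=5 → posterior Gamma(44, 40/3)
obs 12: x=4 → posterior Gamma(48, 43/3)

k = 9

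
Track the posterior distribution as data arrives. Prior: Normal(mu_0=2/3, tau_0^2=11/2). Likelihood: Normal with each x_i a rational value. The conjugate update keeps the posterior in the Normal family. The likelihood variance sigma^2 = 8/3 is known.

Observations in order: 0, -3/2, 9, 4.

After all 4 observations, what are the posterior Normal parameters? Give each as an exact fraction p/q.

obs 1: x=0 → posterior Normal(32/147, 88/49)
obs 2: x=-3/2 → posterior Normal(-233/492, 44/41)
obs 3: x=9 → posterior Normal(1549/690, 88/115)
obs 4: x=4 → posterior Normal(2341/888, 22/37)

mu_0=2341/888, tau_0^2=22/37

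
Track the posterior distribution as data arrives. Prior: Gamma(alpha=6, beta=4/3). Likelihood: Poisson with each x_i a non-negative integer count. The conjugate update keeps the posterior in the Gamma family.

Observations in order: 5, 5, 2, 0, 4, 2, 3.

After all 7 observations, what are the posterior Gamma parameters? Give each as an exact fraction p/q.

alpha=27, beta=25/3

obs 1: x=5 → posterior Gamma(11, 7/3)
obs 2: x=5 → posterior Gamma(16, 10/3)
obs 3: x=2 → posterior Gamma(18, 13/3)
obs 4: x=0 → posterior Gamma(18, 16/3)
obs 5: x=4 → posterior Gamma(22, 19/3)
obs 6: x=2 → posterior Gamma(24, 22/3)
obs 7: x=3 → posterior Gamma(27, 25/3)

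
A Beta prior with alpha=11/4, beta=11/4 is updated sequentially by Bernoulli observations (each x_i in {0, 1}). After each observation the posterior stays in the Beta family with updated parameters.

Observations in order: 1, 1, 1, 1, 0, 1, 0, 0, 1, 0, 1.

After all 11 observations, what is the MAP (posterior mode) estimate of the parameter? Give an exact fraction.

35/58

obs 1: x=1 → posterior Beta(15/4, 11/4)
obs 2: x=1 → posterior Beta(19/4, 11/4)
obs 3: x=1 → posterior Beta(23/4, 11/4)
obs 4: x=1 → posterior Beta(27/4, 11/4)
obs 5: x=0 → posterior Beta(27/4, 15/4)
obs 6: x=1 → posterior Beta(31/4, 15/4)
obs 7: x=0 → posterior Beta(31/4, 19/4)
obs 8: x=0 → posterior Beta(31/4, 23/4)
obs 9: x=1 → posterior Beta(35/4, 23/4)
obs 10: x=0 → posterior Beta(35/4, 27/4)
obs 11: x=1 → posterior Beta(39/4, 27/4)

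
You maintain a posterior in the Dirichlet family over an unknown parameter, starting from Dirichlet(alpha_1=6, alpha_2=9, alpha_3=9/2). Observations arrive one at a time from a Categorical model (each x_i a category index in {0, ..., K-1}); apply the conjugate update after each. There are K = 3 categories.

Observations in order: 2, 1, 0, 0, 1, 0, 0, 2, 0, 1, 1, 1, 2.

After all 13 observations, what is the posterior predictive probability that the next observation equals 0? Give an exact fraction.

obs 1: x=2 → posterior Dirichlet(6, 9, 11/2)
obs 2: x=1 → posterior Dirichlet(6, 10, 11/2)
obs 3: x=0 → posterior Dirichlet(7, 10, 11/2)
obs 4: x=0 → posterior Dirichlet(8, 10, 11/2)
obs 5: x=1 → posterior Dirichlet(8, 11, 11/2)
obs 6: x=0 → posterior Dirichlet(9, 11, 11/2)
obs 7: x=0 → posterior Dirichlet(10, 11, 11/2)
obs 8: x=2 → posterior Dirichlet(10, 11, 13/2)
obs 9: x=0 → posterior Dirichlet(11, 11, 13/2)
obs 10: x=1 → posterior Dirichlet(11, 12, 13/2)
obs 11: x=1 → posterior Dirichlet(11, 13, 13/2)
obs 12: x=1 → posterior Dirichlet(11, 14, 13/2)
obs 13: x=2 → posterior Dirichlet(11, 14, 15/2)

22/65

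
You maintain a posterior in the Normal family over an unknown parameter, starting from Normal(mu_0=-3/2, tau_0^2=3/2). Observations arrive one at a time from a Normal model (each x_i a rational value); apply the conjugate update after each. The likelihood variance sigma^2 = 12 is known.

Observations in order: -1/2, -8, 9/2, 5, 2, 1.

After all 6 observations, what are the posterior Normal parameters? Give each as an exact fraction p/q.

mu_0=-4/7, tau_0^2=6/7

obs 1: x=-1/2 → posterior Normal(-25/18, 4/3)
obs 2: x=-8 → posterior Normal(-41/20, 6/5)
obs 3: x=9/2 → posterior Normal(-16/11, 12/11)
obs 4: x=5 → posterior Normal(-11/12, 1)
obs 5: x=2 → posterior Normal(-9/13, 12/13)
obs 6: x=1 → posterior Normal(-4/7, 6/7)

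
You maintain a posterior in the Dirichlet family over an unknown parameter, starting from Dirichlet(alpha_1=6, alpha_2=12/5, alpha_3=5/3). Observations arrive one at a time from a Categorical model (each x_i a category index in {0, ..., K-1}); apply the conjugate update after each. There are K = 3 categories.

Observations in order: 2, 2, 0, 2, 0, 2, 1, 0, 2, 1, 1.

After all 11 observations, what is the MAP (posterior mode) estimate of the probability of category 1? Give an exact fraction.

66/271

obs 1: x=2 → posterior Dirichlet(6, 12/5, 8/3)
obs 2: x=2 → posterior Dirichlet(6, 12/5, 11/3)
obs 3: x=0 → posterior Dirichlet(7, 12/5, 11/3)
obs 4: x=2 → posterior Dirichlet(7, 12/5, 14/3)
obs 5: x=0 → posterior Dirichlet(8, 12/5, 14/3)
obs 6: x=2 → posterior Dirichlet(8, 12/5, 17/3)
obs 7: x=1 → posterior Dirichlet(8, 17/5, 17/3)
obs 8: x=0 → posterior Dirichlet(9, 17/5, 17/3)
obs 9: x=2 → posterior Dirichlet(9, 17/5, 20/3)
obs 10: x=1 → posterior Dirichlet(9, 22/5, 20/3)
obs 11: x=1 → posterior Dirichlet(9, 27/5, 20/3)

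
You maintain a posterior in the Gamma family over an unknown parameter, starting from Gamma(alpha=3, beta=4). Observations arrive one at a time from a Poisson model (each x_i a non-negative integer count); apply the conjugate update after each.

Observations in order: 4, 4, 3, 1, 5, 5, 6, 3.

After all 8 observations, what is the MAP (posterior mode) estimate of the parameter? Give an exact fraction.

obs 1: x=4 → posterior Gamma(7, 5)
obs 2: x=4 → posterior Gamma(11, 6)
obs 3: x=3 → posterior Gamma(14, 7)
obs 4: x=1 → posterior Gamma(15, 8)
obs 5: x=5 → posterior Gamma(20, 9)
obs 6: x=5 → posterior Gamma(25, 10)
obs 7: x=6 → posterior Gamma(31, 11)
obs 8: x=3 → posterior Gamma(34, 12)

11/4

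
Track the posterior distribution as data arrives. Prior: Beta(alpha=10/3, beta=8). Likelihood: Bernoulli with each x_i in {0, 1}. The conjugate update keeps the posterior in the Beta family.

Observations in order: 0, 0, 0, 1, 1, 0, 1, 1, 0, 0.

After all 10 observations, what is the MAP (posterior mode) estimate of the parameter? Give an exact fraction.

obs 1: x=0 → posterior Beta(10/3, 9)
obs 2: x=0 → posterior Beta(10/3, 10)
obs 3: x=0 → posterior Beta(10/3, 11)
obs 4: x=1 → posterior Beta(13/3, 11)
obs 5: x=1 → posterior Beta(16/3, 11)
obs 6: x=0 → posterior Beta(16/3, 12)
obs 7: x=1 → posterior Beta(19/3, 12)
obs 8: x=1 → posterior Beta(22/3, 12)
obs 9: x=0 → posterior Beta(22/3, 13)
obs 10: x=0 → posterior Beta(22/3, 14)

19/58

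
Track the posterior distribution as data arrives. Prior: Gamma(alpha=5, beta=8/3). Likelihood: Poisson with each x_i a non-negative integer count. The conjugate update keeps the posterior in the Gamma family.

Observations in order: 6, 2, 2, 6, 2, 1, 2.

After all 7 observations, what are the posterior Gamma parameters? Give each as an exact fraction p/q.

obs 1: x=6 → posterior Gamma(11, 11/3)
obs 2: x=2 → posterior Gamma(13, 14/3)
obs 3: x=2 → posterior Gamma(15, 17/3)
obs 4: x=6 → posterior Gamma(21, 20/3)
obs 5: x=2 → posterior Gamma(23, 23/3)
obs 6: x=1 → posterior Gamma(24, 26/3)
obs 7: x=2 → posterior Gamma(26, 29/3)

alpha=26, beta=29/3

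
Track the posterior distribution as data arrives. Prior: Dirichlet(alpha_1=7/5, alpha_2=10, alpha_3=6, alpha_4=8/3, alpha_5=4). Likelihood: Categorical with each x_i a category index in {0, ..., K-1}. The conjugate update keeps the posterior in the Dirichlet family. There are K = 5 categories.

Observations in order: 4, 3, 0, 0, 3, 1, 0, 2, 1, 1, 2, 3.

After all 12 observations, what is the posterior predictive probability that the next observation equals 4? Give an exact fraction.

75/541

obs 1: x=4 → posterior Dirichlet(7/5, 10, 6, 8/3, 5)
obs 2: x=3 → posterior Dirichlet(7/5, 10, 6, 11/3, 5)
obs 3: x=0 → posterior Dirichlet(12/5, 10, 6, 11/3, 5)
obs 4: x=0 → posterior Dirichlet(17/5, 10, 6, 11/3, 5)
obs 5: x=3 → posterior Dirichlet(17/5, 10, 6, 14/3, 5)
obs 6: x=1 → posterior Dirichlet(17/5, 11, 6, 14/3, 5)
obs 7: x=0 → posterior Dirichlet(22/5, 11, 6, 14/3, 5)
obs 8: x=2 → posterior Dirichlet(22/5, 11, 7, 14/3, 5)
obs 9: x=1 → posterior Dirichlet(22/5, 12, 7, 14/3, 5)
obs 10: x=1 → posterior Dirichlet(22/5, 13, 7, 14/3, 5)
obs 11: x=2 → posterior Dirichlet(22/5, 13, 8, 14/3, 5)
obs 12: x=3 → posterior Dirichlet(22/5, 13, 8, 17/3, 5)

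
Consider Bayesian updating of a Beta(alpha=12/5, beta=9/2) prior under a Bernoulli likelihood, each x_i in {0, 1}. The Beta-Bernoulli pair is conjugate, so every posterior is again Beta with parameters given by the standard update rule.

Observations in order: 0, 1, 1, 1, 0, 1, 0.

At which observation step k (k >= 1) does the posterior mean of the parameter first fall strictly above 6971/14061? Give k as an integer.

k = 6

obs 1: x=0 → posterior Beta(12/5, 11/2)
obs 2: x=1 → posterior Beta(17/5, 11/2)
obs 3: x=1 → posterior Beta(22/5, 11/2)
obs 4: x=1 → posterior Beta(27/5, 11/2)
obs 5: x=0 → posterior Beta(27/5, 13/2)
obs 6: x=1 → posterior Beta(32/5, 13/2)
obs 7: x=0 → posterior Beta(32/5, 15/2)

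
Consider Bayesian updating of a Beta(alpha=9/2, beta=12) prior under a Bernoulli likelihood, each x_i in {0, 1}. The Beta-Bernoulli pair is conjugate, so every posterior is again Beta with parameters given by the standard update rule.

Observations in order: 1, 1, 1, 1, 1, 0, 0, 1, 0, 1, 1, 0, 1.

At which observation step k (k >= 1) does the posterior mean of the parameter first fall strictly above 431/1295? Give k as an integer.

k = 2

obs 1: x=1 → posterior Beta(11/2, 12)
obs 2: x=1 → posterior Beta(13/2, 12)
obs 3: x=1 → posterior Beta(15/2, 12)
obs 4: x=1 → posterior Beta(17/2, 12)
obs 5: x=1 → posterior Beta(19/2, 12)
obs 6: x=0 → posterior Beta(19/2, 13)
obs 7: x=0 → posterior Beta(19/2, 14)
obs 8: x=1 → posterior Beta(21/2, 14)
obs 9: x=0 → posterior Beta(21/2, 15)
obs 10: x=1 → posterior Beta(23/2, 15)
obs 11: x=1 → posterior Beta(25/2, 15)
obs 12: x=0 → posterior Beta(25/2, 16)
obs 13: x=1 → posterior Beta(27/2, 16)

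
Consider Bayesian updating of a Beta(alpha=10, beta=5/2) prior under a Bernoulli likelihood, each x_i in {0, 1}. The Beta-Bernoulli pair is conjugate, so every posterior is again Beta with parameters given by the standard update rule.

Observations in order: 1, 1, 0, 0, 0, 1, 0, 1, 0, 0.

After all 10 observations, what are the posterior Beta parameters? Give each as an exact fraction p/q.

alpha=14, beta=17/2

obs 1: x=1 → posterior Beta(11, 5/2)
obs 2: x=1 → posterior Beta(12, 5/2)
obs 3: x=0 → posterior Beta(12, 7/2)
obs 4: x=0 → posterior Beta(12, 9/2)
obs 5: x=0 → posterior Beta(12, 11/2)
obs 6: x=1 → posterior Beta(13, 11/2)
obs 7: x=0 → posterior Beta(13, 13/2)
obs 8: x=1 → posterior Beta(14, 13/2)
obs 9: x=0 → posterior Beta(14, 15/2)
obs 10: x=0 → posterior Beta(14, 17/2)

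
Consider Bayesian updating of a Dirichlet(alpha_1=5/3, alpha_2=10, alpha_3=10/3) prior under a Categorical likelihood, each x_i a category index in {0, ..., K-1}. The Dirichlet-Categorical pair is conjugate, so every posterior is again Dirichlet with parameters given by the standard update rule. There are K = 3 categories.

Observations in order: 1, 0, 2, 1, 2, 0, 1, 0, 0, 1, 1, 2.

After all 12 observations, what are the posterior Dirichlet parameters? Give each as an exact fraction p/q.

alpha_1=17/3, alpha_2=15, alpha_3=19/3

obs 1: x=1 → posterior Dirichlet(5/3, 11, 10/3)
obs 2: x=0 → posterior Dirichlet(8/3, 11, 10/3)
obs 3: x=2 → posterior Dirichlet(8/3, 11, 13/3)
obs 4: x=1 → posterior Dirichlet(8/3, 12, 13/3)
obs 5: x=2 → posterior Dirichlet(8/3, 12, 16/3)
obs 6: x=0 → posterior Dirichlet(11/3, 12, 16/3)
obs 7: x=1 → posterior Dirichlet(11/3, 13, 16/3)
obs 8: x=0 → posterior Dirichlet(14/3, 13, 16/3)
obs 9: x=0 → posterior Dirichlet(17/3, 13, 16/3)
obs 10: x=1 → posterior Dirichlet(17/3, 14, 16/3)
obs 11: x=1 → posterior Dirichlet(17/3, 15, 16/3)
obs 12: x=2 → posterior Dirichlet(17/3, 15, 19/3)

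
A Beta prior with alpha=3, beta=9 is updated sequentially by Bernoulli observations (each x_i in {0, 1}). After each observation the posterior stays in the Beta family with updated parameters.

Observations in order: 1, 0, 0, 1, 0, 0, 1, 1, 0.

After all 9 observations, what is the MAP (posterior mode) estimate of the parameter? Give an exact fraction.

6/19

obs 1: x=1 → posterior Beta(4, 9)
obs 2: x=0 → posterior Beta(4, 10)
obs 3: x=0 → posterior Beta(4, 11)
obs 4: x=1 → posterior Beta(5, 11)
obs 5: x=0 → posterior Beta(5, 12)
obs 6: x=0 → posterior Beta(5, 13)
obs 7: x=1 → posterior Beta(6, 13)
obs 8: x=1 → posterior Beta(7, 13)
obs 9: x=0 → posterior Beta(7, 14)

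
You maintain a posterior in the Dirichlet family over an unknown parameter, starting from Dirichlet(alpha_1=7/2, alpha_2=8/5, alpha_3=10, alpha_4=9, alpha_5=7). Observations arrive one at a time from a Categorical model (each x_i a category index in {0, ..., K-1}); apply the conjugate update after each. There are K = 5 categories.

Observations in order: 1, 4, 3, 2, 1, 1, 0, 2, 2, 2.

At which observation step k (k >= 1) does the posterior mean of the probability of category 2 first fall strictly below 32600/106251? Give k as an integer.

obs 1: x=1 → posterior Dirichlet(7/2, 13/5, 10, 9, 7)
obs 2: x=4 → posterior Dirichlet(7/2, 13/5, 10, 9, 8)
obs 3: x=3 → posterior Dirichlet(7/2, 13/5, 10, 10, 8)
obs 4: x=2 → posterior Dirichlet(7/2, 13/5, 11, 10, 8)
obs 5: x=1 → posterior Dirichlet(7/2, 18/5, 11, 10, 8)
obs 6: x=1 → posterior Dirichlet(7/2, 23/5, 11, 10, 8)
obs 7: x=0 → posterior Dirichlet(9/2, 23/5, 11, 10, 8)
obs 8: x=2 → posterior Dirichlet(9/2, 23/5, 12, 10, 8)
obs 9: x=2 → posterior Dirichlet(9/2, 23/5, 13, 10, 8)
obs 10: x=2 → posterior Dirichlet(9/2, 23/5, 14, 10, 8)

k = 2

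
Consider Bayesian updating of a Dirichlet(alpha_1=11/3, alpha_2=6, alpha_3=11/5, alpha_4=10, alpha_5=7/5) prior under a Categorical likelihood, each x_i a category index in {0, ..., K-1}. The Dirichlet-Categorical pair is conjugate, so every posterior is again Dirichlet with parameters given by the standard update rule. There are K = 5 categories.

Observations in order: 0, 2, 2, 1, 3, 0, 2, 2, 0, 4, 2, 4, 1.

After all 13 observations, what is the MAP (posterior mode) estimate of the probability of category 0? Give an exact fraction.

obs 1: x=0 → posterior Dirichlet(14/3, 6, 11/5, 10, 7/5)
obs 2: x=2 → posterior Dirichlet(14/3, 6, 16/5, 10, 7/5)
obs 3: x=2 → posterior Dirichlet(14/3, 6, 21/5, 10, 7/5)
obs 4: x=1 → posterior Dirichlet(14/3, 7, 21/5, 10, 7/5)
obs 5: x=3 → posterior Dirichlet(14/3, 7, 21/5, 11, 7/5)
obs 6: x=0 → posterior Dirichlet(17/3, 7, 21/5, 11, 7/5)
obs 7: x=2 → posterior Dirichlet(17/3, 7, 26/5, 11, 7/5)
obs 8: x=2 → posterior Dirichlet(17/3, 7, 31/5, 11, 7/5)
obs 9: x=0 → posterior Dirichlet(20/3, 7, 31/5, 11, 7/5)
obs 10: x=4 → posterior Dirichlet(20/3, 7, 31/5, 11, 12/5)
obs 11: x=2 → posterior Dirichlet(20/3, 7, 36/5, 11, 12/5)
obs 12: x=4 → posterior Dirichlet(20/3, 7, 36/5, 11, 17/5)
obs 13: x=1 → posterior Dirichlet(20/3, 8, 36/5, 11, 17/5)

85/469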